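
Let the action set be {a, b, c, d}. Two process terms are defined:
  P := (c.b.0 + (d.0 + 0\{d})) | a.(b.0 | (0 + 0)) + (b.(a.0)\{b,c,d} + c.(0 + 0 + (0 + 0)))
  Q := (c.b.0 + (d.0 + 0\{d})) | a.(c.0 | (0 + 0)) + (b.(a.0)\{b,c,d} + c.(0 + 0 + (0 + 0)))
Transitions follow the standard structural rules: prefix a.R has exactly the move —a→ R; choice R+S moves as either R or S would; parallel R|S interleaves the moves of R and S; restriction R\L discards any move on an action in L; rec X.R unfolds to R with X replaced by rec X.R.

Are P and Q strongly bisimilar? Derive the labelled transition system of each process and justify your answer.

NO

P's transition system — 12 states:
  u0 = (c.b.0 + (d.0 + 0\{d})) | a.(b.0 | (0 + 0)) + (b.(a.0)\{b,c,d} + c.(0 + 0 + (0 + 0))) :: —a→ u1, —b→ u2, —c→ u3, —c→ u4, —d→ u5
  u1 = (c.b.0 + (d.0 + 0\{d})) | (b.0 | (0 + 0)) :: —b→ u6, —c→ u7, —d→ u8
  u2 = (a.0)\{b,c,d} :: —a→ u9
  u3 = 0 + 0 + (0 + 0) :: deadlocked
  u4 = b.0 | a.(b.0 | (0 + 0)) :: —a→ u7, —b→ u5
  u5 = 0 | a.(b.0 | (0 + 0)) :: —a→ u8
  u6 = (c.b.0 + (d.0 + 0\{d})) | (0 | (0 + 0)) :: —c→ u10, —d→ u11
  u7 = b.0 | (b.0 | (0 + 0)) :: —b→ u10, —b→ u8
  u8 = 0 | (b.0 | (0 + 0)) :: —b→ u11
  u9 = 0\{b,c,d} :: deadlocked
  u10 = b.0 | (0 | (0 + 0)) :: —b→ u11
  u11 = 0 | (0 | (0 + 0)) :: deadlocked
Q's transition system — 12 states:
  v0 = (c.b.0 + (d.0 + 0\{d})) | a.(c.0 | (0 + 0)) + (b.(a.0)\{b,c,d} + c.(0 + 0 + (0 + 0))) :: —a→ v1, —b→ v2, —c→ v3, —c→ v4, —d→ v5
  v1 = (c.b.0 + (d.0 + 0\{d})) | (c.0 | (0 + 0)) :: —c→ v6, —c→ v7, —d→ v8
  v2 = (a.0)\{b,c,d} :: —a→ v9
  v3 = 0 + 0 + (0 + 0) :: deadlocked
  v4 = b.0 | a.(c.0 | (0 + 0)) :: —a→ v7, —b→ v5
  v5 = 0 | a.(c.0 | (0 + 0)) :: —a→ v8
  v6 = (c.b.0 + (d.0 + 0\{d})) | (0 | (0 + 0)) :: —c→ v10, —d→ v11
  v7 = b.0 | (c.0 | (0 + 0)) :: —b→ v8, —c→ v10
  v8 = 0 | (c.0 | (0 + 0)) :: —c→ v11
  v9 = 0\{b,c,d} :: deadlocked
  v10 = b.0 | (0 | (0 + 0)) :: —b→ v11
  v11 = 0 | (0 | (0 + 0)) :: deadlocked
Coarsest stable partition (strong bisimilarity classes):
  B0 = {u0}
  B1 = {u1}
  B2 = {u6, v6}
  B3 = {u11, u3, u9, v11, v3, v9}
  B4 = {u10, u8, v10}
  B5 = {u7}
  B6 = {u5}
  B7 = {u4}
  B8 = {u2, v2}
  B9 = {v0}
  B10 = {v5}
  B11 = {v8}
  B12 = {v4}
  B13 = {v7}
  B14 = {v1}
u0 ∈ B0, v0 ∈ B9 → different blocks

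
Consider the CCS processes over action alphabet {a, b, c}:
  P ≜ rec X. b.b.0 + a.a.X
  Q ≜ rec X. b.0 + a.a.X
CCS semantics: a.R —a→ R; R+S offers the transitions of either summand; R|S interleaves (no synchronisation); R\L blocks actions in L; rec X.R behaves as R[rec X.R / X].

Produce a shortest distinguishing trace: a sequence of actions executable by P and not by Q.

Reachable graph of P (4 states):
  p0 = rec X. b.b.0 + a.a.X has moves --a--▸ p1, --b--▸ p2
  p1 = a.(rec X. b.b.0 + a.a.X) has moves --a--▸ p0
  p2 = b.0 has moves --b--▸ p3
  p3 = 0 has moves ·
Reachable graph of Q (3 states):
  q0 = rec X. b.0 + a.a.X has moves --a--▸ q1, --b--▸ q2
  q1 = a.(rec X. b.0 + a.a.X) has moves --a--▸ q0
  q2 = 0 has moves ·
Trace ⟨bb⟩ through P, begin at {p0}:
  [1] b ⇒ {p2}
  [2] b ⇒ {p3}
  ✓ P
Trace ⟨bb⟩ through Q, begin at {q0}:
  [1] b ⇒ {q2}
  [2] b ⇒ ∅ (Q stuck)

bb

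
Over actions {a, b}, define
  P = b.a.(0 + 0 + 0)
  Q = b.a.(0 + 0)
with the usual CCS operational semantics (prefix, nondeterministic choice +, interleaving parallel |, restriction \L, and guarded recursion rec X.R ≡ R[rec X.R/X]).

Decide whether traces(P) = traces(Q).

trace-equivalent

P's transition system — 3 states:
  m0 = b.a.(0 + 0 + 0) has moves —b→ m1
  m1 = a.(0 + 0 + 0) has moves —a→ m2
  m2 = 0 + 0 + 0 has moves deadlocked
Q's transition system — 3 states:
  n0 = b.a.(0 + 0) has moves —b→ n1
  n1 = a.(0 + 0) has moves —a→ n2
  n2 = 0 + 0 has moves deadlocked
Partition-refinement fixed point:
  B0 = {m0, n0}
  B1 = {m1, n1}
  B2 = {m2, n2}
m0 ∈ B0, n0 ∈ B0 → same block
Bisimilar ⇒ trace-equivalent.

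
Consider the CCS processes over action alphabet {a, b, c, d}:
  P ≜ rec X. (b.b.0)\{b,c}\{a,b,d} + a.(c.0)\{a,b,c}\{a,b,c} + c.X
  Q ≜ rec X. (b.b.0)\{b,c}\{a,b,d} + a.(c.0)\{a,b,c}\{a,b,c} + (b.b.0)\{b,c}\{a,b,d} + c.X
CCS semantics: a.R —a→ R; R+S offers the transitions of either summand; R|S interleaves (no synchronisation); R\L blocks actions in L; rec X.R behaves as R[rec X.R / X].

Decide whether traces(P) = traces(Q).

LTS(P): 2 reachable states
  p0 = rec X. (b.b.0)\{b,c}\{a,b,d} + a.(c.0)\{a,b,c}\{a,b,c} + c.X → —a→ p1, —c→ p0
  p1 = (c.0)\{a,b,c}\{a,b,c} → stopped
LTS(Q): 2 reachable states
  q0 = rec X. (b.b.0)\{b,c}\{a,b,d} + a.(c.0)\{a,b,c}\{a,b,c} + (b.b.0)\{b,c}\{a,b,d} + c.X → —a→ q1, —c→ q0
  q1 = (c.0)\{a,b,c}\{a,b,c} → stopped
Bisimilarity quotient blocks:
  B0 = {p0, q0}
  B1 = {p1, q1}
p0 ∈ B0, q0 ∈ B0 → same block
Bisimilar ⇒ trace-equivalent.

trace-equivalent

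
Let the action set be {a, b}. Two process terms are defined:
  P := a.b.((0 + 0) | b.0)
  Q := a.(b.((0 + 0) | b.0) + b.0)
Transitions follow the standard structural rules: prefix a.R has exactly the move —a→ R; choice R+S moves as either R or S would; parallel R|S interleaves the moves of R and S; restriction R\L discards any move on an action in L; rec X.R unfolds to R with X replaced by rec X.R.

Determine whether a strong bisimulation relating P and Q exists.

Reachable graph of P (4 states):
  p0 = a.b.((0 + 0) | b.0) ⊢ -a-> p1
  p1 = b.((0 + 0) | b.0) ⊢ -b-> p2
  p2 = (0 + 0) | b.0 ⊢ -b-> p3
  p3 = (0 + 0) | 0 ⊢ (no moves)
Reachable graph of Q (5 states):
  q0 = a.(b.((0 + 0) | b.0) + b.0) ⊢ -a-> q1
  q1 = b.((0 + 0) | b.0) + b.0 ⊢ -b-> q2, -b-> q3
  q2 = (0 + 0) | b.0 ⊢ -b-> q4
  q3 = 0 ⊢ (no moves)
  q4 = (0 + 0) | 0 ⊢ (no moves)
Bisimilarity quotient blocks:
  B0 = {p0}
  B1 = {p1}
  B2 = {p2, q2}
  B3 = {p3, q3, q4}
  B4 = {q0}
  B5 = {q1}
p0 ∈ B0, q0 ∈ B4 → different blocks

NO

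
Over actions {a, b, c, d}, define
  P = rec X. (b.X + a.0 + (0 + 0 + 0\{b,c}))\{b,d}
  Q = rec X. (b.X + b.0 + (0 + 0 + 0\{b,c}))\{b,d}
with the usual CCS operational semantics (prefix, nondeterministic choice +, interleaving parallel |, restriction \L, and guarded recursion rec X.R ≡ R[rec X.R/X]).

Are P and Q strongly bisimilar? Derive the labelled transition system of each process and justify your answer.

P ≁ Q

Reachable graph of P (2 states):
  m0 = rec X. (b.X + a.0 + (0 + 0 + 0\{b,c}))\{b,d} → =a=> m1
  m1 = 0\{b,d} → deadlocked
Reachable graph of Q (1 states):
  n0 = rec X. (b.X + b.0 + (0 + 0 + 0\{b,c}))\{b,d} → deadlocked
Bisimilarity quotient blocks:
  B0 = {m0}
  B1 = {m1, n0}
m0 ∈ B0, n0 ∈ B1 → different blocks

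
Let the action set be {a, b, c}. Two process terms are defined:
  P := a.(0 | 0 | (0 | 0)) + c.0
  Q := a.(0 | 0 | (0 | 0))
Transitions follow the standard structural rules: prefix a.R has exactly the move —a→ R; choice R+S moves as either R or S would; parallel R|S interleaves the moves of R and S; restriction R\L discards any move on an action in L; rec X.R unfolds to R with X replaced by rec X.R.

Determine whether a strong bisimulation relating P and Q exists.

P ≁ Q

LTS(P): 3 reachable states
  m0 = a.(0 | 0 | (0 | 0)) + c.0 | --a--▸ m1, --c--▸ m2
  m1 = 0 | 0 | (0 | 0) | ∅
  m2 = 0 | ∅
LTS(Q): 2 reachable states
  n0 = a.(0 | 0 | (0 | 0)) | --a--▸ n1
  n1 = 0 | 0 | (0 | 0) | ∅
Bisimilarity quotient blocks:
  B0 = {m0}
  B1 = {m1, m2, n1}
  B2 = {n0}
m0 ∈ B0, n0 ∈ B2 → different blocks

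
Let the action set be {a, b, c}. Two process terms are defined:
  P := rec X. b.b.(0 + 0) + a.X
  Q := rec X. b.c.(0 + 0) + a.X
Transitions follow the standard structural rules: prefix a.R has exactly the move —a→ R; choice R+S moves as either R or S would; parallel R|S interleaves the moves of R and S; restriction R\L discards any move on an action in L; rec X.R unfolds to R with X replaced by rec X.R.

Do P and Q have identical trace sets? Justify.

P's transition system — 3 states:
  m0 = rec X. b.b.(0 + 0) + a.X ⊢ --a--▸ m0, --b--▸ m1
  m1 = b.(0 + 0) ⊢ --b--▸ m2
  m2 = 0 + 0 ⊢ stopped
Q's transition system — 3 states:
  n0 = rec X. b.c.(0 + 0) + a.X ⊢ --a--▸ n0, --b--▸ n1
  n1 = c.(0 + 0) ⊢ --c--▸ n2
  n2 = 0 + 0 ⊢ stopped
Executing bb from P (initial set {m0}):
  step 1 (b): {m1}
  step 2 (b): {m2}
  — P admits the full trace.
Executing bb from Q (initial set {n0}):
  step 1 (b): {n1}
  step 2 (b): ∅ (Q stuck)

NO — witness ⟨bb⟩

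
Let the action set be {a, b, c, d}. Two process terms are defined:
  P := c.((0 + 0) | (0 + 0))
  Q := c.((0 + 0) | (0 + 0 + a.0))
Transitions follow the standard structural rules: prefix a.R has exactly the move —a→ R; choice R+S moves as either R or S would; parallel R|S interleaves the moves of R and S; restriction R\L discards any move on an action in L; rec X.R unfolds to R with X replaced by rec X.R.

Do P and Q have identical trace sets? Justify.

traces(P) ≠ traces(Q) — witness ⟨ca⟩

Reachable graph of P (2 states):
  u0 = c.((0 + 0) | (0 + 0)) has moves =c=> u1
  u1 = (0 + 0) | (0 + 0) has moves (no moves)
Reachable graph of Q (3 states):
  v0 = c.((0 + 0) | (0 + 0 + a.0)) has moves =c=> v1
  v1 = (0 + 0) | (0 + 0 + a.0) has moves =a=> v2
  v2 = (0 + 0) | 0 has moves (no moves)
Run σ = ⟨ca⟩ on Q: start {v0}
  [1] c ⇒ {v1}
  [2] a ⇒ {v2}
  — Q admits the full trace.
Run σ = ⟨ca⟩ on P: start {u0}
  [1] c ⇒ {u1}
  [2] a ⇒ ∅ (P stuck)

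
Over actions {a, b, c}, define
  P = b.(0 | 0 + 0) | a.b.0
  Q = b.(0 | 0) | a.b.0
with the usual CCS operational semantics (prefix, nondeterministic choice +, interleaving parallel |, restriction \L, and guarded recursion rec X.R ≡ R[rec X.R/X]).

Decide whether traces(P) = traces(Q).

P's transition system — 6 states:
  s0 = b.(0 | 0 + 0) | a.b.0 has moves -a-> s1, -b-> s2
  s1 = b.(0 | 0 + 0) | b.0 has moves -b-> s3, -b-> s4
  s2 = (0 | 0 + 0) | a.b.0 has moves -a-> s3
  s3 = (0 | 0 + 0) | b.0 has moves -b-> s5
  s4 = b.(0 | 0 + 0) | 0 has moves -b-> s5
  s5 = (0 | 0 + 0) | 0 has moves stopped
Q's transition system — 6 states:
  t0 = b.(0 | 0) | a.b.0 has moves -a-> t1, -b-> t2
  t1 = b.(0 | 0) | b.0 has moves -b-> t3, -b-> t4
  t2 = 0 | 0 | a.b.0 has moves -a-> t3
  t3 = 0 | 0 | b.0 has moves -b-> t5
  t4 = b.(0 | 0) | 0 has moves -b-> t5
  t5 = 0 | 0 | 0 has moves stopped
Partition-refinement fixed point:
  B0 = {s0, t0}
  B1 = {s1, t1}
  B2 = {s3, s4, t3, t4}
  B3 = {s5, t5}
  B4 = {s2, t2}
s0 ∈ B0, t0 ∈ B0 → same block
Bisimilar ⇒ trace-equivalent.

YES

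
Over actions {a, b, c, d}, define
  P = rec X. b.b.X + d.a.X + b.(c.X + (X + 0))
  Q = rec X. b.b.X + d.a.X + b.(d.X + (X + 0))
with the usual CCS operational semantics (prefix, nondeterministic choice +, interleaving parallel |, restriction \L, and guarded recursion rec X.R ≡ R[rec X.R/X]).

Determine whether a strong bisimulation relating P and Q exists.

NO

LTS(P): 4 reachable states
  m0 = rec X. b.b.X + d.a.X + b.(c.X + (X + 0)) :: —b→ m1, —b→ m2, —d→ m3
  m1 = b.(rec X. b.b.X + d.a.X + b.(c.X + (X + 0))) :: —b→ m0
  m2 = c.(rec X. b.b.X + d.a.X + b.(c.X + (X + 0))) + ((rec X. b.b.X + d.a.X + b.(c.X + (X + 0))) + 0) :: —b→ m1, —b→ m2, —c→ m0, —d→ m3
  m3 = a.(rec X. b.b.X + d.a.X + b.(c.X + (X + 0))) :: —a→ m0
LTS(Q): 4 reachable states
  n0 = rec X. b.b.X + d.a.X + b.(d.X + (X + 0)) :: —b→ n1, —b→ n2, —d→ n3
  n1 = b.(rec X. b.b.X + d.a.X + b.(d.X + (X + 0))) :: —b→ n0
  n2 = d.(rec X. b.b.X + d.a.X + b.(d.X + (X + 0))) + ((rec X. b.b.X + d.a.X + b.(d.X + (X + 0))) + 0) :: —b→ n1, —b→ n2, —d→ n0, —d→ n3
  n3 = a.(rec X. b.b.X + d.a.X + b.(d.X + (X + 0))) :: —a→ n0
Coarsest stable partition (strong bisimilarity classes):
  B0 = {m0}
  B1 = {m3}
  B2 = {m2}
  B3 = {m1}
  B4 = {n0}
  B5 = {n2}
  B6 = {n1}
  B7 = {n3}
m0 ∈ B0, n0 ∈ B4 → different blocks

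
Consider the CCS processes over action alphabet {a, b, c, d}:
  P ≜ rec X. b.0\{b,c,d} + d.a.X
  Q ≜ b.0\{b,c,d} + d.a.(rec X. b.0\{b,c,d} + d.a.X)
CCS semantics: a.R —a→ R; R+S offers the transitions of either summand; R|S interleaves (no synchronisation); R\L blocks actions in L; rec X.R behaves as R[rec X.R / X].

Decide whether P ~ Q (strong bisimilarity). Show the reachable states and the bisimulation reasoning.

bisimilar

LTS(P): 3 reachable states
  u0 = rec X. b.0\{b,c,d} + d.a.X has moves —b→ u1, —d→ u2
  u1 = 0\{b,c,d} has moves deadlocked
  u2 = a.(rec X. b.0\{b,c,d} + d.a.X) has moves —a→ u0
LTS(Q): 4 reachable states
  v0 = b.0\{b,c,d} + d.a.(rec X. b.0\{b,c,d} + d.a.X) has moves —b→ v1, —d→ v2
  v1 = 0\{b,c,d} has moves deadlocked
  v2 = a.(rec X. b.0\{b,c,d} + d.a.X) has moves —a→ v3
  v3 = rec X. b.0\{b,c,d} + d.a.X has moves —b→ v1, —d→ v2
Coarsest stable partition (strong bisimilarity classes):
  B0 = {u0, v0, v3}
  B1 = {u1, v1}
  B2 = {u2, v2}
u0 ∈ B0, v0 ∈ B0 → same block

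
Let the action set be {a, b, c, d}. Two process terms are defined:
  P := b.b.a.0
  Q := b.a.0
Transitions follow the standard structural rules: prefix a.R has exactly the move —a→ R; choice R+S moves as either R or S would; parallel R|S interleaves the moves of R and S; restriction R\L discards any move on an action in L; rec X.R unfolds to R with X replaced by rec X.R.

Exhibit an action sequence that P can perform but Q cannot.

bb

Reachable graph of P (4 states):
  p0 = b.b.a.0 | --b--▸ p1
  p1 = b.a.0 | --b--▸ p2
  p2 = a.0 | --a--▸ p3
  p3 = 0 | ·
Reachable graph of Q (3 states):
  q0 = b.a.0 | --b--▸ q1
  q1 = a.0 | --a--▸ q2
  q2 = 0 | ·
Executing bb from P (initial set {p0}):
  after b @ step 1: {p1}
  after b @ step 2: {p2}
  P completes σ.
Executing bb from Q (initial set {q0}):
  after b @ step 1: {q1}
  after b @ step 2: ∅ (Q stuck)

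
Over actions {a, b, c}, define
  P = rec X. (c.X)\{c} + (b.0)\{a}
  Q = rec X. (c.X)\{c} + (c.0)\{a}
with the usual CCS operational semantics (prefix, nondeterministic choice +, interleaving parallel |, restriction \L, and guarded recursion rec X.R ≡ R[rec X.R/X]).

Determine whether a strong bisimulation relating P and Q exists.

Reachable graph of P (2 states):
  p0 = rec X. (c.X)\{c} + (b.0)\{a} → --b--▸ p1
  p1 = 0\{a} → deadlocked
Reachable graph of Q (2 states):
  q0 = rec X. (c.X)\{c} + (c.0)\{a} → --c--▸ q1
  q1 = 0\{a} → deadlocked
Bisimilarity quotient blocks:
  B0 = {p0}
  B1 = {p1, q1}
  B2 = {q0}
p0 ∈ B0, q0 ∈ B2 → different blocks

P ≁ Q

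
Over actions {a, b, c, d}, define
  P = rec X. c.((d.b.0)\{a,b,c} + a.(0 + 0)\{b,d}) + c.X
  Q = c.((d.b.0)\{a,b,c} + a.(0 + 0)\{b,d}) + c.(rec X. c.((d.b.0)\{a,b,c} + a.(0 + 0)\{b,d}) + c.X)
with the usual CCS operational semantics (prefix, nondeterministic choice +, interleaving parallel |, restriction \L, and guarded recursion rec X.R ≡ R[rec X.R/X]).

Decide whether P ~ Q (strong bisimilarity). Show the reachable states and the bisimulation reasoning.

P ~ Q

P's transition system — 4 states:
  p0 = rec X. c.((d.b.0)\{a,b,c} + a.(0 + 0)\{b,d}) + c.X | -c-> p0, -c-> p1
  p1 = (d.b.0)\{a,b,c} + a.(0 + 0)\{b,d} | -a-> p2, -d-> p3
  p2 = (0 + 0)\{b,d} | (no moves)
  p3 = (b.0)\{a,b,c} | (no moves)
Q's transition system — 5 states:
  q0 = c.((d.b.0)\{a,b,c} + a.(0 + 0)\{b,d}) + c.(rec X. c.((d.b.0)\{a,b,c} + a.(0 + 0)\{b,d}) + c.X) | -c-> q1, -c-> q2
  q1 = (d.b.0)\{a,b,c} + a.(0 + 0)\{b,d} | -a-> q3, -d-> q4
  q2 = rec X. c.((d.b.0)\{a,b,c} + a.(0 + 0)\{b,d}) + c.X | -c-> q1, -c-> q2
  q3 = (0 + 0)\{b,d} | (no moves)
  q4 = (b.0)\{a,b,c} | (no moves)
Partition-refinement fixed point:
  B0 = {p0, q0, q2}
  B1 = {p1, q1}
  B2 = {p2, p3, q3, q4}
p0 ∈ B0, q0 ∈ B0 → same block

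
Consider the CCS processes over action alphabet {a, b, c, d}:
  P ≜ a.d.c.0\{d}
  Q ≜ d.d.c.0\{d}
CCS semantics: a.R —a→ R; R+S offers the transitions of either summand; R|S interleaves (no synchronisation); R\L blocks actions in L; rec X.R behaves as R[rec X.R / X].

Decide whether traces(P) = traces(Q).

Reachable graph of P (4 states):
  s0 = a.d.c.0\{d} | -a-> s1
  s1 = d.c.0\{d} | -d-> s2
  s2 = c.0\{d} | -c-> s3
  s3 = 0\{d} | deadlocked
Reachable graph of Q (4 states):
  t0 = d.d.c.0\{d} | -d-> t1
  t1 = d.c.0\{d} | -d-> t2
  t2 = c.0\{d} | -c-> t3
  t3 = 0\{d} | deadlocked
Trace ⟨a⟩ through P, begin at {s0}:
  after a @ step 1: {s1}
  P completes σ.
Trace ⟨a⟩ through Q, begin at {t0}:
  after a @ step 1: ∅  — Q cannot continue

trace-distinct — witness ⟨a⟩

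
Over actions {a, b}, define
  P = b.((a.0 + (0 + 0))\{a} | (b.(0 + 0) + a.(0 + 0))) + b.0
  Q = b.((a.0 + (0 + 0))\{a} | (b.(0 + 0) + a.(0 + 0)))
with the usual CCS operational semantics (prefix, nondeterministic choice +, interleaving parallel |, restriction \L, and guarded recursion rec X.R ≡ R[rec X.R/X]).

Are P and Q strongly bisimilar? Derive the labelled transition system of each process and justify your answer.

NO

LTS(P): 4 reachable states
  m0 = b.((a.0 + (0 + 0))\{a} | (b.(0 + 0) + a.(0 + 0))) + b.0 → —b→ m1, —b→ m2
  m1 = (a.0 + (0 + 0))\{a} | (b.(0 + 0) + a.(0 + 0)) → —a→ m3, —b→ m3
  m2 = 0 → ∅
  m3 = (a.0 + (0 + 0))\{a} | (0 + 0) → ∅
LTS(Q): 3 reachable states
  n0 = b.((a.0 + (0 + 0))\{a} | (b.(0 + 0) + a.(0 + 0))) → —b→ n1
  n1 = (a.0 + (0 + 0))\{a} | (b.(0 + 0) + a.(0 + 0)) → —a→ n2, —b→ n2
  n2 = (a.0 + (0 + 0))\{a} | (0 + 0) → ∅
Partition-refinement fixed point:
  B0 = {m0}
  B1 = {m1, n1}
  B2 = {m2, m3, n2}
  B3 = {n0}
m0 ∈ B0, n0 ∈ B3 → different blocks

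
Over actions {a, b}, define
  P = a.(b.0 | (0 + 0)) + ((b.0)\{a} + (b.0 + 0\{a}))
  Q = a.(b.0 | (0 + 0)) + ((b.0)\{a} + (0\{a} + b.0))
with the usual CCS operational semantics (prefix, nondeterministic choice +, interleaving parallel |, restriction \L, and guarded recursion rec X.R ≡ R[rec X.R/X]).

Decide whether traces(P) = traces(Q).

trace-equivalent

Reachable graph of P (5 states):
  u0 = a.(b.0 | (0 + 0)) + ((b.0)\{a} + (b.0 + 0\{a})) :: —a→ u1, —b→ u2, —b→ u3
  u1 = b.0 | (0 + 0) :: —b→ u4
  u2 = 0 :: stopped
  u3 = 0\{a} :: stopped
  u4 = 0 | (0 + 0) :: stopped
Reachable graph of Q (5 states):
  v0 = a.(b.0 | (0 + 0)) + ((b.0)\{a} + (0\{a} + b.0)) :: —a→ v1, —b→ v2, —b→ v3
  v1 = b.0 | (0 + 0) :: —b→ v4
  v2 = 0 :: stopped
  v3 = 0\{a} :: stopped
  v4 = 0 | (0 + 0) :: stopped
Bisimilarity quotient blocks:
  B0 = {u0, v0}
  B1 = {u1, v1}
  B2 = {u2, u3, u4, v2, v3, v4}
u0 ∈ B0, v0 ∈ B0 → same block
Bisimilar ⇒ trace-equivalent.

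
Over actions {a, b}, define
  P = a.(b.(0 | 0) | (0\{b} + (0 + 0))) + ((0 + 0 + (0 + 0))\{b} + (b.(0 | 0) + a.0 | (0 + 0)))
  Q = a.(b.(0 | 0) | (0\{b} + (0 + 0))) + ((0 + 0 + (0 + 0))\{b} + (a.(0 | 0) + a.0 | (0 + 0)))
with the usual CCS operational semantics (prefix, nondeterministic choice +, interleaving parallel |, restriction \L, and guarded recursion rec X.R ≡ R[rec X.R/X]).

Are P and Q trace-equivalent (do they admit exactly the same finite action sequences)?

LTS(P): 5 reachable states
  u0 = a.(b.(0 | 0) | (0\{b} + (0 + 0))) + ((0 + 0 + (0 + 0))\{b} + (b.(0 | 0) + a.0 | (0 + 0))) → —a→ u1, —a→ u2, —b→ u3
  u1 = 0 | (0 + 0) → stopped
  u2 = b.(0 | 0) | (0\{b} + (0 + 0)) → —b→ u4
  u3 = 0 | 0 → stopped
  u4 = 0 | 0 | (0\{b} + (0 + 0)) → stopped
LTS(Q): 5 reachable states
  v0 = a.(b.(0 | 0) | (0\{b} + (0 + 0))) + ((0 + 0 + (0 + 0))\{b} + (a.(0 | 0) + a.0 | (0 + 0))) → —a→ v1, —a→ v2, —a→ v3
  v1 = 0 | (0 + 0) → stopped
  v2 = 0 | 0 → stopped
  v3 = b.(0 | 0) | (0\{b} + (0 + 0)) → —b→ v4
  v4 = 0 | 0 | (0\{b} + (0 + 0)) → stopped
Trace ⟨b⟩ through P, begin at {u0}:
  step 1 (b): {u3}
  — P admits the full trace.
Trace ⟨b⟩ through Q, begin at {v0}:
  step 1 (b): ∅ (Q stuck)

trace-distinct — witness ⟨b⟩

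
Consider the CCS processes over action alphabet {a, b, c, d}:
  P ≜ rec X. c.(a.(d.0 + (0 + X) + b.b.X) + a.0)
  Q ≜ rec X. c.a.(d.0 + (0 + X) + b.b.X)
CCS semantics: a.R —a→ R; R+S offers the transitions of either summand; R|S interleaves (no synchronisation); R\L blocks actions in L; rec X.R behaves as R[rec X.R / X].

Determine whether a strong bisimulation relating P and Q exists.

NO

LTS(P): 5 reachable states
  u0 = rec X. c.(a.(d.0 + (0 + X) + b.b.X) + a.0) ⊢ —c→ u1
  u1 = a.(d.0 + (0 + (rec X. c.(a.(d.0 + (0 + X) + b.b.X) + a.0))) + b.b.(rec X. c.(a.(d.0 + (0 + X) + b.b.X) + a.0))) + a.0 ⊢ —a→ u2, —a→ u3
  u2 = 0 ⊢ ·
  u3 = d.0 + (0 + (rec X. c.(a.(d.0 + (0 + X) + b.b.X) + a.0))) + b.b.(rec X. c.(a.(d.0 + (0 + X) + b.b.X) + a.0)) ⊢ —b→ u4, —c→ u1, —d→ u2
  u4 = b.(rec X. c.(a.(d.0 + (0 + X) + b.b.X) + a.0)) ⊢ —b→ u0
LTS(Q): 5 reachable states
  v0 = rec X. c.a.(d.0 + (0 + X) + b.b.X) ⊢ —c→ v1
  v1 = a.(d.0 + (0 + (rec X. c.a.(d.0 + (0 + X) + b.b.X))) + b.b.(rec X. c.a.(d.0 + (0 + X) + b.b.X))) ⊢ —a→ v2
  v2 = d.0 + (0 + (rec X. c.a.(d.0 + (0 + X) + b.b.X))) + b.b.(rec X. c.a.(d.0 + (0 + X) + b.b.X)) ⊢ —b→ v3, —c→ v1, —d→ v4
  v3 = b.(rec X. c.a.(d.0 + (0 + X) + b.b.X)) ⊢ —b→ v0
  v4 = 0 ⊢ ·
Bisimilarity quotient blocks:
  B0 = {u0}
  B1 = {u1}
  B2 = {u2, v4}
  B3 = {u3}
  B4 = {u4}
  B5 = {v0}
  B6 = {v1}
  B7 = {v2}
  B8 = {v3}
u0 ∈ B0, v0 ∈ B5 → different blocks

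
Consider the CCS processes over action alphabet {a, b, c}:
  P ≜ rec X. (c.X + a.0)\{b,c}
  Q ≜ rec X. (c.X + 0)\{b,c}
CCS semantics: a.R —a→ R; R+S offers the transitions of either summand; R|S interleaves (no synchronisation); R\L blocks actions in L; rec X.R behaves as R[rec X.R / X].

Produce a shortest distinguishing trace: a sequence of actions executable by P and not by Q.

a

LTS(P): 2 reachable states
  s0 = rec X. (c.X + a.0)\{b,c} ⊢ —a→ s1
  s1 = 0\{b,c} ⊢ deadlocked
LTS(Q): 1 reachable states
  t0 = rec X. (c.X + 0)\{b,c} ⊢ deadlocked
Trace ⟨a⟩ through P, begin at {s0}:
  step 1 (a): {s1}
  ✓ P
Trace ⟨a⟩ through Q, begin at {t0}:
  step 1 (a): no successor for Q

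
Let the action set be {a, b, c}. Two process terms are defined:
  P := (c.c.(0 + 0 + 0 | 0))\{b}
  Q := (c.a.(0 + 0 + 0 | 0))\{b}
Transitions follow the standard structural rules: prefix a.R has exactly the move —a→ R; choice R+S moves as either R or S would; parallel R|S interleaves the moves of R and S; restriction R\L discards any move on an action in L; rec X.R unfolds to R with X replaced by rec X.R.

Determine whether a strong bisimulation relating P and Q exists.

LTS(P): 3 reachable states
  s0 = (c.c.(0 + 0 + 0 | 0))\{b} :: ··c··> s1
  s1 = (c.(0 + 0 + 0 | 0))\{b} :: ··c··> s2
  s2 = (0 + 0 + 0 | 0)\{b} :: deadlocked
LTS(Q): 3 reachable states
  t0 = (c.a.(0 + 0 + 0 | 0))\{b} :: ··c··> t1
  t1 = (a.(0 + 0 + 0 | 0))\{b} :: ··a··> t2
  t2 = (0 + 0 + 0 | 0)\{b} :: deadlocked
Partition-refinement fixed point:
  B0 = {s0}
  B1 = {s1}
  B2 = {s2, t2}
  B3 = {t0}
  B4 = {t1}
s0 ∈ B0, t0 ∈ B3 → different blocks

NO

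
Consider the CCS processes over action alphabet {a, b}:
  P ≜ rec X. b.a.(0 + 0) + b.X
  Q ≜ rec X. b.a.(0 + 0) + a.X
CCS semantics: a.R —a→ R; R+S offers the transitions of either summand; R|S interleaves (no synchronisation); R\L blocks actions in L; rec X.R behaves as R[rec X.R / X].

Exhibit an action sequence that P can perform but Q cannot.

bb

P's transition system — 3 states:
  m0 = rec X. b.a.(0 + 0) + b.X | =b=> m0, =b=> m1
  m1 = a.(0 + 0) | =a=> m2
  m2 = 0 + 0 | stopped
Q's transition system — 3 states:
  n0 = rec X. b.a.(0 + 0) + a.X | =a=> n0, =b=> n1
  n1 = a.(0 + 0) | =a=> n2
  n2 = 0 + 0 | stopped
Trace ⟨bb⟩ through P, begin at {m0}:
  step 1 (b): {m0, m1}
  step 2 (b): {m0, m1}
  P completes σ.
Trace ⟨bb⟩ through Q, begin at {n0}:
  step 1 (b): {n1}
  step 2 (b): ∅  — Q cannot continue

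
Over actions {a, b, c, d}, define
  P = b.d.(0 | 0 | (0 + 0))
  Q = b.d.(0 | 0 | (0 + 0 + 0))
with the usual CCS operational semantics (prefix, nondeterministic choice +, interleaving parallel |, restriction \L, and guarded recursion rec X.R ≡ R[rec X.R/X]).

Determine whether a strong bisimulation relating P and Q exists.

Reachable graph of P (3 states):
  m0 = b.d.(0 | 0 | (0 + 0)) | -b-> m1
  m1 = d.(0 | 0 | (0 + 0)) | -d-> m2
  m2 = 0 | 0 | (0 + 0) | ·
Reachable graph of Q (3 states):
  n0 = b.d.(0 | 0 | (0 + 0 + 0)) | -b-> n1
  n1 = d.(0 | 0 | (0 + 0 + 0)) | -d-> n2
  n2 = 0 | 0 | (0 + 0 + 0) | ·
Coarsest stable partition (strong bisimilarity classes):
  B0 = {m0, n0}
  B1 = {m1, n1}
  B2 = {m2, n2}
m0 ∈ B0, n0 ∈ B0 → same block

YES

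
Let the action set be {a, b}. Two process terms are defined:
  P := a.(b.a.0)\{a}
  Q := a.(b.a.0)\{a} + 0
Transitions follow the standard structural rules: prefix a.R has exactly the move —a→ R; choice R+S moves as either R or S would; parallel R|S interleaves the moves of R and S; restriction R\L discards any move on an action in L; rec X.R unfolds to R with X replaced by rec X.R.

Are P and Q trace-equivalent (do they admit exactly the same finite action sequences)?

Reachable graph of P (3 states):
  s0 = a.(b.a.0)\{a} ⊢ -a-> s1
  s1 = (b.a.0)\{a} ⊢ -b-> s2
  s2 = (a.0)\{a} ⊢ deadlocked
Reachable graph of Q (3 states):
  t0 = a.(b.a.0)\{a} + 0 ⊢ -a-> t1
  t1 = (b.a.0)\{a} ⊢ -b-> t2
  t2 = (a.0)\{a} ⊢ deadlocked
Bisimilarity quotient blocks:
  B0 = {s0, t0}
  B1 = {s1, t1}
  B2 = {s2, t2}
s0 ∈ B0, t0 ∈ B0 → same block
Bisimilar ⇒ trace-equivalent.

YES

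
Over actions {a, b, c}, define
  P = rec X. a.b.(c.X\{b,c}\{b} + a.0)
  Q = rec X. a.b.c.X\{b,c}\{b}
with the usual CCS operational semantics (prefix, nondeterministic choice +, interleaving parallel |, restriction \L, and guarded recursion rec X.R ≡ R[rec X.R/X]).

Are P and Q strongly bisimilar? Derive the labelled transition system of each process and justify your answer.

P ≁ Q

Reachable graph of P (6 states):
  p0 = rec X. a.b.(c.X\{b,c}\{b} + a.0) → —a→ p1
  p1 = b.(c.(rec X. a.b.(c.X\{b,c}\{b} + a.0))\{b,c}\{b} + a.0) → —b→ p2
  p2 = c.(rec X. a.b.(c.X\{b,c}\{b} + a.0))\{b,c}\{b} + a.0 → —a→ p3, —c→ p4
  p3 = 0 → ∅
  p4 = (rec X. a.b.(c.X\{b,c}\{b} + a.0))\{b,c}\{b} → —a→ p5
  p5 = (b.(c.(rec X. a.b.(c.X\{b,c}\{b} + a.0))\{b,c}\{b} + a.0))\{b,c}\{b} → ∅
Reachable graph of Q (5 states):
  q0 = rec X. a.b.c.X\{b,c}\{b} → —a→ q1
  q1 = b.c.(rec X. a.b.c.X\{b,c}\{b})\{b,c}\{b} → —b→ q2
  q2 = c.(rec X. a.b.c.X\{b,c}\{b})\{b,c}\{b} → —c→ q3
  q3 = (rec X. a.b.c.X\{b,c}\{b})\{b,c}\{b} → —a→ q4
  q4 = (b.c.(rec X. a.b.c.X\{b,c}\{b})\{b,c}\{b})\{b,c}\{b} → ∅
Partition-refinement fixed point:
  B0 = {p0}
  B1 = {p1}
  B2 = {p2}
  B3 = {p3, p5, q4}
  B4 = {p4, q3}
  B5 = {q0}
  B6 = {q1}
  B7 = {q2}
p0 ∈ B0, q0 ∈ B5 → different blocks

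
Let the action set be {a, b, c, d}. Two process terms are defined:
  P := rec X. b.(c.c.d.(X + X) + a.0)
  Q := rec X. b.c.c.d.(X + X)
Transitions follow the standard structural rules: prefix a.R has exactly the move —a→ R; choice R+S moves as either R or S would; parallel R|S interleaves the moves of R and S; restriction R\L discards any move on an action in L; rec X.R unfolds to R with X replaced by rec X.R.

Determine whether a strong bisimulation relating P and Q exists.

P ≁ Q

P's transition system — 6 states:
  u0 = rec X. b.(c.c.d.(X + X) + a.0) has moves -b-> u1
  u1 = c.c.d.((rec X. b.(c.c.d.(X + X) + a.0)) + (rec X. b.(c.c.d.(X + X) + a.0))) + a.0 has moves -a-> u2, -c-> u3
  u2 = 0 has moves stopped
  u3 = c.d.((rec X. b.(c.c.d.(X + X) + a.0)) + (rec X. b.(c.c.d.(X + X) + a.0))) has moves -c-> u4
  u4 = d.((rec X. b.(c.c.d.(X + X) + a.0)) + (rec X. b.(c.c.d.(X + X) + a.0))) has moves -d-> u5
  u5 = (rec X. b.(c.c.d.(X + X) + a.0)) + (rec X. b.(c.c.d.(X + X) + a.0)) has moves -b-> u1
Q's transition system — 5 states:
  v0 = rec X. b.c.c.d.(X + X) has moves -b-> v1
  v1 = c.c.d.((rec X. b.c.c.d.(X + X)) + (rec X. b.c.c.d.(X + X))) has moves -c-> v2
  v2 = c.d.((rec X. b.c.c.d.(X + X)) + (rec X. b.c.c.d.(X + X))) has moves -c-> v3
  v3 = d.((rec X. b.c.c.d.(X + X)) + (rec X. b.c.c.d.(X + X))) has moves -d-> v4
  v4 = (rec X. b.c.c.d.(X + X)) + (rec X. b.c.c.d.(X + X)) has moves -b-> v1
Partition-refinement fixed point:
  B0 = {u0, u5}
  B1 = {u1}
  B2 = {u3}
  B3 = {u4}
  B4 = {u2}
  B5 = {v0, v4}
  B6 = {v1}
  B7 = {v2}
  B8 = {v3}
u0 ∈ B0, v0 ∈ B5 → different blocks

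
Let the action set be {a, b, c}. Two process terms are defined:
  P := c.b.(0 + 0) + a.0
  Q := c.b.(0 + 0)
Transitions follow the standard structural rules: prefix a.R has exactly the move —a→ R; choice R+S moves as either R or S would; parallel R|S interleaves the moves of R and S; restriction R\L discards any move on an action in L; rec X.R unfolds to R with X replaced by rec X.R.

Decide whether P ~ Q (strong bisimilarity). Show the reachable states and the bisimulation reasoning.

not bisimilar

Reachable graph of P (4 states):
  u0 = c.b.(0 + 0) + a.0 :: -a-> u1, -c-> u2
  u1 = 0 :: deadlocked
  u2 = b.(0 + 0) :: -b-> u3
  u3 = 0 + 0 :: deadlocked
Reachable graph of Q (3 states):
  v0 = c.b.(0 + 0) :: -c-> v1
  v1 = b.(0 + 0) :: -b-> v2
  v2 = 0 + 0 :: deadlocked
Coarsest stable partition (strong bisimilarity classes):
  B0 = {u0}
  B1 = {u1, u3, v2}
  B2 = {u2, v1}
  B3 = {v0}
u0 ∈ B0, v0 ∈ B3 → different blocks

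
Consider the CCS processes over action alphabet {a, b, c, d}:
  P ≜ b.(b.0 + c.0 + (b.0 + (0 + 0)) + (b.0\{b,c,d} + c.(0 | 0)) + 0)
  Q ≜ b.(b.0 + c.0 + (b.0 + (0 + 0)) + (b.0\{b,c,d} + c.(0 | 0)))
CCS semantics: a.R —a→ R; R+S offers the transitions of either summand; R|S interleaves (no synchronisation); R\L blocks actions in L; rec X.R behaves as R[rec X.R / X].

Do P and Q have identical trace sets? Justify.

traces(P) = traces(Q)

Reachable graph of P (5 states):
  m0 = b.(b.0 + c.0 + (b.0 + (0 + 0)) + (b.0\{b,c,d} + c.(0 | 0)) + 0) ⊢ --b--▸ m1
  m1 = b.0 + c.0 + (b.0 + (0 + 0)) + (b.0\{b,c,d} + c.(0 | 0)) + 0 ⊢ --b--▸ m2, --b--▸ m3, --c--▸ m2, --c--▸ m4
  m2 = 0 ⊢ deadlocked
  m3 = 0\{b,c,d} ⊢ deadlocked
  m4 = 0 | 0 ⊢ deadlocked
Reachable graph of Q (5 states):
  n0 = b.(b.0 + c.0 + (b.0 + (0 + 0)) + (b.0\{b,c,d} + c.(0 | 0))) ⊢ --b--▸ n1
  n1 = b.0 + c.0 + (b.0 + (0 + 0)) + (b.0\{b,c,d} + c.(0 | 0)) ⊢ --b--▸ n2, --b--▸ n3, --c--▸ n2, --c--▸ n4
  n2 = 0 ⊢ deadlocked
  n3 = 0\{b,c,d} ⊢ deadlocked
  n4 = 0 | 0 ⊢ deadlocked
Bisimilarity quotient blocks:
  B0 = {m0, n0}
  B1 = {m1, n1}
  B2 = {m2, m3, m4, n2, n3, n4}
m0 ∈ B0, n0 ∈ B0 → same block
Bisimilar ⇒ trace-equivalent.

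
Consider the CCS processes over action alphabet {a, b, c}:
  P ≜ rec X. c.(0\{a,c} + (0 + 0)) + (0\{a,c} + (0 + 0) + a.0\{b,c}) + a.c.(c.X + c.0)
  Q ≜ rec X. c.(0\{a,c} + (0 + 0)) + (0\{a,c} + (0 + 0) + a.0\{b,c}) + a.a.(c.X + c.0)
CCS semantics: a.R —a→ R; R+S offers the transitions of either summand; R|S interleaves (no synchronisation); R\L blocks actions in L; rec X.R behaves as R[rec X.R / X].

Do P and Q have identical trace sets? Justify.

trace-distinct — witness ⟨ac⟩

Reachable graph of P (6 states):
  m0 = rec X. c.(0\{a,c} + (0 + 0)) + (0\{a,c} + (0 + 0) + a.0\{b,c}) + a.c.(c.X + c.0) :: =a=> m1, =a=> m2, =c=> m3
  m1 = 0\{b,c} :: stopped
  m2 = c.(c.(rec X. c.(0\{a,c} + (0 + 0)) + (0\{a,c} + (0 + 0) + a.0\{b,c}) + a.c.(c.X + c.0)) + c.0) :: =c=> m4
  m3 = 0\{a,c} + (0 + 0) :: stopped
  m4 = c.(rec X. c.(0\{a,c} + (0 + 0)) + (0\{a,c} + (0 + 0) + a.0\{b,c}) + a.c.(c.X + c.0)) + c.0 :: =c=> m0, =c=> m5
  m5 = 0 :: stopped
Reachable graph of Q (6 states):
  n0 = rec X. c.(0\{a,c} + (0 + 0)) + (0\{a,c} + (0 + 0) + a.0\{b,c}) + a.a.(c.X + c.0) :: =a=> n1, =a=> n2, =c=> n3
  n1 = 0\{b,c} :: stopped
  n2 = a.(c.(rec X. c.(0\{a,c} + (0 + 0)) + (0\{a,c} + (0 + 0) + a.0\{b,c}) + a.a.(c.X + c.0)) + c.0) :: =a=> n4
  n3 = 0\{a,c} + (0 + 0) :: stopped
  n4 = c.(rec X. c.(0\{a,c} + (0 + 0)) + (0\{a,c} + (0 + 0) + a.0\{b,c}) + a.a.(c.X + c.0)) + c.0 :: =c=> n0, =c=> n5
  n5 = 0 :: stopped
Trace ⟨ac⟩ through P, begin at {m0}:
  [1] a ⇒ {m1, m2}
  [2] c ⇒ {m4}
  ✓ P
Trace ⟨ac⟩ through Q, begin at {n0}:
  [1] a ⇒ {n1, n2}
  [2] c ⇒ ∅ (Q stuck)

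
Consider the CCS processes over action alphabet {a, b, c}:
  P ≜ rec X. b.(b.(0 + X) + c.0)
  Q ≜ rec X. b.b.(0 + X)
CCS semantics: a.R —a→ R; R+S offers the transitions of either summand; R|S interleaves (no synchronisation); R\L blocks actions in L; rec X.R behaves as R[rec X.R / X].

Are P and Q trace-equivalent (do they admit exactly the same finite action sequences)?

Reachable graph of P (4 states):
  p0 = rec X. b.(b.(0 + X) + c.0) :: --b--▸ p1
  p1 = b.(0 + (rec X. b.(b.(0 + X) + c.0))) + c.0 :: --b--▸ p2, --c--▸ p3
  p2 = 0 + (rec X. b.(b.(0 + X) + c.0)) :: --b--▸ p1
  p3 = 0 :: deadlocked
Reachable graph of Q (3 states):
  q0 = rec X. b.b.(0 + X) :: --b--▸ q1
  q1 = b.(0 + (rec X. b.b.(0 + X))) :: --b--▸ q2
  q2 = 0 + (rec X. b.b.(0 + X)) :: --b--▸ q1
Trace ⟨bc⟩ through P, begin at {p0}:
  step 1 (b): {p1}
  step 2 (c): {p3}
  P completes σ.
Trace ⟨bc⟩ through Q, begin at {q0}:
  step 1 (b): {q1}
  step 2 (c): no successor for Q

traces(P) ≠ traces(Q) — witness ⟨bc⟩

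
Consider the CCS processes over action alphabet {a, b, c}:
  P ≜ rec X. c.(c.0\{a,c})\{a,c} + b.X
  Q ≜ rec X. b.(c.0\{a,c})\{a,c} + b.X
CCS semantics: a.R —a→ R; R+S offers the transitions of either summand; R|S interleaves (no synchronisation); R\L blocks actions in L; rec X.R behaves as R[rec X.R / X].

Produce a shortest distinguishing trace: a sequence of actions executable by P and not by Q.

P's transition system — 2 states:
  m0 = rec X. c.(c.0\{a,c})\{a,c} + b.X has moves =b=> m0, =c=> m1
  m1 = (c.0\{a,c})\{a,c} has moves deadlocked
Q's transition system — 2 states:
  n0 = rec X. b.(c.0\{a,c})\{a,c} + b.X has moves =b=> n0, =b=> n1
  n1 = (c.0\{a,c})\{a,c} has moves deadlocked
Trace ⟨c⟩ through P, begin at {m0}:
  after c @ step 1: {m1}
  ✓ P
Trace ⟨c⟩ through Q, begin at {n0}:
  after c @ step 1: ∅  — Q cannot continue

c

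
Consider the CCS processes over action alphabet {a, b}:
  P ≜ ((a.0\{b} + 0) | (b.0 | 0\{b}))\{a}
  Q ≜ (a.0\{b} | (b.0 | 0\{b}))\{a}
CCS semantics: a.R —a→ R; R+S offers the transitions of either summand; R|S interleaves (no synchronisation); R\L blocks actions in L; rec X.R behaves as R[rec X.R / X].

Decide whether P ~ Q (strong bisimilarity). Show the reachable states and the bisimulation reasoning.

Reachable graph of P (2 states):
  s0 = ((a.0\{b} + 0) | (b.0 | 0\{b}))\{a} ⊢ ··b··> s1
  s1 = ((a.0\{b} + 0) | (0 | 0\{b}))\{a} ⊢ stopped
Reachable graph of Q (2 states):
  t0 = (a.0\{b} | (b.0 | 0\{b}))\{a} ⊢ ··b··> t1
  t1 = (a.0\{b} | (0 | 0\{b}))\{a} ⊢ stopped
Coarsest stable partition (strong bisimilarity classes):
  B0 = {s0, t0}
  B1 = {s1, t1}
s0 ∈ B0, t0 ∈ B0 → same block

YES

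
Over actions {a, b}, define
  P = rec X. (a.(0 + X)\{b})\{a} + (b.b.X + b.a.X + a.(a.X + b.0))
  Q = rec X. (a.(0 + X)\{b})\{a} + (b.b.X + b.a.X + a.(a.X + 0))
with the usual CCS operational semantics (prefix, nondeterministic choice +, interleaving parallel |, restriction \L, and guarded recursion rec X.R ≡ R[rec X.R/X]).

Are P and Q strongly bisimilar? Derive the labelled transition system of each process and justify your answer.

Reachable graph of P (5 states):
  p0 = rec X. (a.(0 + X)\{b})\{a} + (b.b.X + b.a.X + a.(a.X + b.0)) ⊢ ··a··> p1, ··b··> p2, ··b··> p3
  p1 = a.(rec X. (a.(0 + X)\{b})\{a} + (b.b.X + b.a.X + a.(a.X + b.0))) + b.0 ⊢ ··a··> p0, ··b··> p4
  p2 = a.(rec X. (a.(0 + X)\{b})\{a} + (b.b.X + b.a.X + a.(a.X + b.0))) ⊢ ··a··> p0
  p3 = b.(rec X. (a.(0 + X)\{b})\{a} + (b.b.X + b.a.X + a.(a.X + b.0))) ⊢ ··b··> p0
  p4 = 0 ⊢ stopped
Reachable graph of Q (4 states):
  q0 = rec X. (a.(0 + X)\{b})\{a} + (b.b.X + b.a.X + a.(a.X + 0)) ⊢ ··a··> q1, ··b··> q2, ··b··> q3
  q1 = a.(rec X. (a.(0 + X)\{b})\{a} + (b.b.X + b.a.X + a.(a.X + 0))) + 0 ⊢ ··a··> q0
  q2 = a.(rec X. (a.(0 + X)\{b})\{a} + (b.b.X + b.a.X + a.(a.X + 0))) ⊢ ··a··> q0
  q3 = b.(rec X. (a.(0 + X)\{b})\{a} + (b.b.X + b.a.X + a.(a.X + 0))) ⊢ ··b··> q0
Bisimilarity quotient blocks:
  B0 = {p0}
  B1 = {p1}
  B2 = {p4}
  B3 = {p3}
  B4 = {p2}
  B5 = {q0}
  B6 = {q1, q2}
  B7 = {q3}
p0 ∈ B0, q0 ∈ B5 → different blocks

NO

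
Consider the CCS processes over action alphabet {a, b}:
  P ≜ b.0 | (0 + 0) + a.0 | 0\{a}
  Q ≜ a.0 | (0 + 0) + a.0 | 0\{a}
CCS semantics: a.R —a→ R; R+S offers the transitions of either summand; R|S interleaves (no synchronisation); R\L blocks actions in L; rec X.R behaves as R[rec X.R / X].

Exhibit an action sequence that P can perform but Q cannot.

b

P's transition system — 3 states:
  s0 = b.0 | (0 + 0) + a.0 | 0\{a} :: -a-> s1, -b-> s2
  s1 = 0 | 0\{a} :: ·
  s2 = 0 | (0 + 0) :: ·
Q's transition system — 3 states:
  t0 = a.0 | (0 + 0) + a.0 | 0\{a} :: -a-> t1, -a-> t2
  t1 = 0 | (0 + 0) :: ·
  t2 = 0 | 0\{a} :: ·
Trace ⟨b⟩ through P, begin at {s0}:
  step 1 (b): {s2}
  ✓ P
Trace ⟨b⟩ through Q, begin at {t0}:
  step 1 (b): ∅ (Q stuck)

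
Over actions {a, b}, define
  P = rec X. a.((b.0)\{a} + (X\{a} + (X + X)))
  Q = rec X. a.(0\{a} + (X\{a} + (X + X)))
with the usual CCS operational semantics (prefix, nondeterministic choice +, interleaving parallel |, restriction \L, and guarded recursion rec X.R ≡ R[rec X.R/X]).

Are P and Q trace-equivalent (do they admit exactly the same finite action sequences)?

LTS(P): 3 reachable states
  m0 = rec X. a.((b.0)\{a} + (X\{a} + (X + X))) ⊢ --a--▸ m1
  m1 = (b.0)\{a} + ((rec X. a.((b.0)\{a} + (X\{a} + (X + X))))\{a} + ((rec X. a.((b.0)\{a} + (X\{a} + (X + X)))) + (rec X. a.((b.0)\{a} + (X\{a} + (X + X)))))) ⊢ --a--▸ m1, --b--▸ m2
  m2 = 0\{a} ⊢ ∅
LTS(Q): 2 reachable states
  n0 = rec X. a.(0\{a} + (X\{a} + (X + X))) ⊢ --a--▸ n1
  n1 = 0\{a} + ((rec X. a.(0\{a} + (X\{a} + (X + X))))\{a} + ((rec X. a.(0\{a} + (X\{a} + (X + X)))) + (rec X. a.(0\{a} + (X\{a} + (X + X)))))) ⊢ --a--▸ n1
Run σ = ⟨ab⟩ on P: start {m0}
  step 1 (a): {m1}
  step 2 (b): {m2}
  — P admits the full trace.
Run σ = ⟨ab⟩ on Q: start {n0}
  step 1 (a): {n1}
  step 2 (b): ∅  — Q cannot continue

NO — witness ⟨ab⟩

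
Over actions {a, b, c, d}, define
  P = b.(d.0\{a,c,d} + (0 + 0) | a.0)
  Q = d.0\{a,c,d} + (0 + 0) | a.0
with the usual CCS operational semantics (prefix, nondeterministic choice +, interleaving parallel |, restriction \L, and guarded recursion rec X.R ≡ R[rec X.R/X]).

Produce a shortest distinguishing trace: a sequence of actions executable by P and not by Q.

P's transition system — 4 states:
  m0 = b.(d.0\{a,c,d} + (0 + 0) | a.0) has moves -b-> m1
  m1 = d.0\{a,c,d} + (0 + 0) | a.0 has moves -a-> m2, -d-> m3
  m2 = (0 + 0) | 0 has moves (no moves)
  m3 = 0\{a,c,d} has moves (no moves)
Q's transition system — 3 states:
  n0 = d.0\{a,c,d} + (0 + 0) | a.0 has moves -a-> n1, -d-> n2
  n1 = (0 + 0) | 0 has moves (no moves)
  n2 = 0\{a,c,d} has moves (no moves)
Trace ⟨b⟩ through P, begin at {m0}:
  step 1 (b): {m1}
  ✓ P
Trace ⟨b⟩ through Q, begin at {n0}:
  step 1 (b): ∅ (Q stuck)

b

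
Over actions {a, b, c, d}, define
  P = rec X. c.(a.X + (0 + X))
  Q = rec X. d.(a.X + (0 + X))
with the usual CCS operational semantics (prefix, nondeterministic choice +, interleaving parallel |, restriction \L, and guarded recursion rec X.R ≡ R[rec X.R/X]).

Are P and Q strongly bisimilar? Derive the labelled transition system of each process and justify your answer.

P's transition system — 2 states:
  m0 = rec X. c.(a.X + (0 + X)) → --c--▸ m1
  m1 = a.(rec X. c.(a.X + (0 + X))) + (0 + (rec X. c.(a.X + (0 + X)))) → --a--▸ m0, --c--▸ m1
Q's transition system — 2 states:
  n0 = rec X. d.(a.X + (0 + X)) → --d--▸ n1
  n1 = a.(rec X. d.(a.X + (0 + X))) + (0 + (rec X. d.(a.X + (0 + X)))) → --a--▸ n0, --d--▸ n1
Partition-refinement fixed point:
  B0 = {m0}
  B1 = {m1}
  B2 = {n0}
  B3 = {n1}
m0 ∈ B0, n0 ∈ B2 → different blocks

NO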